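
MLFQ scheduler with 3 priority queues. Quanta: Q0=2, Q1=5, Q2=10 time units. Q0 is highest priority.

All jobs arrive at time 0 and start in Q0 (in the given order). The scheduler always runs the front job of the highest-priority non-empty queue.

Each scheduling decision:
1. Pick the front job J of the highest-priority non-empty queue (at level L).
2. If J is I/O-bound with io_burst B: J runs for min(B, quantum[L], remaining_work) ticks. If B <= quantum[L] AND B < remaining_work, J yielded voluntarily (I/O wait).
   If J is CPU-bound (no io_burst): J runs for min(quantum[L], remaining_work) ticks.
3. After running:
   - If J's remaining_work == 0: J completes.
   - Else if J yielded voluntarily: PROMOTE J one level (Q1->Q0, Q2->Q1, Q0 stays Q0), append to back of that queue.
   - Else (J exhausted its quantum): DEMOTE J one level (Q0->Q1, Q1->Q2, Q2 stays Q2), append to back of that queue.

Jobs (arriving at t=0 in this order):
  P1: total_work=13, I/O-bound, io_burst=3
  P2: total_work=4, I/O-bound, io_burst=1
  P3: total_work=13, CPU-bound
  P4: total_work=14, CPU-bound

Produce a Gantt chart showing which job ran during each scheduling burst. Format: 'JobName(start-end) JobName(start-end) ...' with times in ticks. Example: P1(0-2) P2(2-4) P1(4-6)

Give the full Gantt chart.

Answer: P1(0-2) P2(2-3) P3(3-5) P4(5-7) P2(7-8) P2(8-9) P2(9-10) P1(10-13) P1(13-15) P3(15-20) P4(20-25) P1(25-28) P1(28-30) P1(30-31) P3(31-37) P4(37-44)

Derivation:
t=0-2: P1@Q0 runs 2, rem=11, quantum used, demote→Q1. Q0=[P2,P3,P4] Q1=[P1] Q2=[]
t=2-3: P2@Q0 runs 1, rem=3, I/O yield, promote→Q0. Q0=[P3,P4,P2] Q1=[P1] Q2=[]
t=3-5: P3@Q0 runs 2, rem=11, quantum used, demote→Q1. Q0=[P4,P2] Q1=[P1,P3] Q2=[]
t=5-7: P4@Q0 runs 2, rem=12, quantum used, demote→Q1. Q0=[P2] Q1=[P1,P3,P4] Q2=[]
t=7-8: P2@Q0 runs 1, rem=2, I/O yield, promote→Q0. Q0=[P2] Q1=[P1,P3,P4] Q2=[]
t=8-9: P2@Q0 runs 1, rem=1, I/O yield, promote→Q0. Q0=[P2] Q1=[P1,P3,P4] Q2=[]
t=9-10: P2@Q0 runs 1, rem=0, completes. Q0=[] Q1=[P1,P3,P4] Q2=[]
t=10-13: P1@Q1 runs 3, rem=8, I/O yield, promote→Q0. Q0=[P1] Q1=[P3,P4] Q2=[]
t=13-15: P1@Q0 runs 2, rem=6, quantum used, demote→Q1. Q0=[] Q1=[P3,P4,P1] Q2=[]
t=15-20: P3@Q1 runs 5, rem=6, quantum used, demote→Q2. Q0=[] Q1=[P4,P1] Q2=[P3]
t=20-25: P4@Q1 runs 5, rem=7, quantum used, demote→Q2. Q0=[] Q1=[P1] Q2=[P3,P4]
t=25-28: P1@Q1 runs 3, rem=3, I/O yield, promote→Q0. Q0=[P1] Q1=[] Q2=[P3,P4]
t=28-30: P1@Q0 runs 2, rem=1, quantum used, demote→Q1. Q0=[] Q1=[P1] Q2=[P3,P4]
t=30-31: P1@Q1 runs 1, rem=0, completes. Q0=[] Q1=[] Q2=[P3,P4]
t=31-37: P3@Q2 runs 6, rem=0, completes. Q0=[] Q1=[] Q2=[P4]
t=37-44: P4@Q2 runs 7, rem=0, completes. Q0=[] Q1=[] Q2=[]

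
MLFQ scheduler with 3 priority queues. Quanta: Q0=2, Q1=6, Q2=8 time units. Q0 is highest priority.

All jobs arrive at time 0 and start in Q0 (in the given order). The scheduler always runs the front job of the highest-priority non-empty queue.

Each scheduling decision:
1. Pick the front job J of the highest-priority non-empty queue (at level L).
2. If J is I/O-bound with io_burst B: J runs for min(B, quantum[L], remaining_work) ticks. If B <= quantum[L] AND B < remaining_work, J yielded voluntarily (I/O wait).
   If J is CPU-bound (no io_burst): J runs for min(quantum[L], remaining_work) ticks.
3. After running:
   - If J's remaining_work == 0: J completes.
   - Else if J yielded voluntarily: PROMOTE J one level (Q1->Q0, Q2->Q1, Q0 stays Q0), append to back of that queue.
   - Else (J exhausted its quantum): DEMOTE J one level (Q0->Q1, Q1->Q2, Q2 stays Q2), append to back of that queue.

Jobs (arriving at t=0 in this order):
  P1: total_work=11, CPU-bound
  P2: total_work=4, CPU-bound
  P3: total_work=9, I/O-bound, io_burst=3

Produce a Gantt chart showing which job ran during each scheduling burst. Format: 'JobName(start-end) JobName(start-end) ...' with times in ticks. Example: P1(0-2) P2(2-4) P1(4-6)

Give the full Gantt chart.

t=0-2: P1@Q0 runs 2, rem=9, quantum used, demote→Q1. Q0=[P2,P3] Q1=[P1] Q2=[]
t=2-4: P2@Q0 runs 2, rem=2, quantum used, demote→Q1. Q0=[P3] Q1=[P1,P2] Q2=[]
t=4-6: P3@Q0 runs 2, rem=7, quantum used, demote→Q1. Q0=[] Q1=[P1,P2,P3] Q2=[]
t=6-12: P1@Q1 runs 6, rem=3, quantum used, demote→Q2. Q0=[] Q1=[P2,P3] Q2=[P1]
t=12-14: P2@Q1 runs 2, rem=0, completes. Q0=[] Q1=[P3] Q2=[P1]
t=14-17: P3@Q1 runs 3, rem=4, I/O yield, promote→Q0. Q0=[P3] Q1=[] Q2=[P1]
t=17-19: P3@Q0 runs 2, rem=2, quantum used, demote→Q1. Q0=[] Q1=[P3] Q2=[P1]
t=19-21: P3@Q1 runs 2, rem=0, completes. Q0=[] Q1=[] Q2=[P1]
t=21-24: P1@Q2 runs 3, rem=0, completes. Q0=[] Q1=[] Q2=[]

Answer: P1(0-2) P2(2-4) P3(4-6) P1(6-12) P2(12-14) P3(14-17) P3(17-19) P3(19-21) P1(21-24)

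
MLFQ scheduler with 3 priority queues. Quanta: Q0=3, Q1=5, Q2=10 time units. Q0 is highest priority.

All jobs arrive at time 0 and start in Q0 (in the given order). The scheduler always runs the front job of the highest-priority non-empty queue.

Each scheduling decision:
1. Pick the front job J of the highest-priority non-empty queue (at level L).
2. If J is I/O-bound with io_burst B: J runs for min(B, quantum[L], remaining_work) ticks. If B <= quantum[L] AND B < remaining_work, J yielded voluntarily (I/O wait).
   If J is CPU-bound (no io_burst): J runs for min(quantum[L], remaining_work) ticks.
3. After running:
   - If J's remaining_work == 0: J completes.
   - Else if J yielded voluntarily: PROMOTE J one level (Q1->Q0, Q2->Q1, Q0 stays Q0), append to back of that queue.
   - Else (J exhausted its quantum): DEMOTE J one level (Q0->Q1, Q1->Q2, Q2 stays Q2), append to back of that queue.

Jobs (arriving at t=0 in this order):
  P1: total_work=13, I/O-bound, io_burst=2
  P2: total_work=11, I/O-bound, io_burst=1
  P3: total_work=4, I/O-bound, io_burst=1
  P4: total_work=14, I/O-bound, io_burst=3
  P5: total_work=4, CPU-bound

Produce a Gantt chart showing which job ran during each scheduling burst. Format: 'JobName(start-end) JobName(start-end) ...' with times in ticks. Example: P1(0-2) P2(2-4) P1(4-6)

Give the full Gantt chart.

t=0-2: P1@Q0 runs 2, rem=11, I/O yield, promote→Q0. Q0=[P2,P3,P4,P5,P1] Q1=[] Q2=[]
t=2-3: P2@Q0 runs 1, rem=10, I/O yield, promote→Q0. Q0=[P3,P4,P5,P1,P2] Q1=[] Q2=[]
t=3-4: P3@Q0 runs 1, rem=3, I/O yield, promote→Q0. Q0=[P4,P5,P1,P2,P3] Q1=[] Q2=[]
t=4-7: P4@Q0 runs 3, rem=11, I/O yield, promote→Q0. Q0=[P5,P1,P2,P3,P4] Q1=[] Q2=[]
t=7-10: P5@Q0 runs 3, rem=1, quantum used, demote→Q1. Q0=[P1,P2,P3,P4] Q1=[P5] Q2=[]
t=10-12: P1@Q0 runs 2, rem=9, I/O yield, promote→Q0. Q0=[P2,P3,P4,P1] Q1=[P5] Q2=[]
t=12-13: P2@Q0 runs 1, rem=9, I/O yield, promote→Q0. Q0=[P3,P4,P1,P2] Q1=[P5] Q2=[]
t=13-14: P3@Q0 runs 1, rem=2, I/O yield, promote→Q0. Q0=[P4,P1,P2,P3] Q1=[P5] Q2=[]
t=14-17: P4@Q0 runs 3, rem=8, I/O yield, promote→Q0. Q0=[P1,P2,P3,P4] Q1=[P5] Q2=[]
t=17-19: P1@Q0 runs 2, rem=7, I/O yield, promote→Q0. Q0=[P2,P3,P4,P1] Q1=[P5] Q2=[]
t=19-20: P2@Q0 runs 1, rem=8, I/O yield, promote→Q0. Q0=[P3,P4,P1,P2] Q1=[P5] Q2=[]
t=20-21: P3@Q0 runs 1, rem=1, I/O yield, promote→Q0. Q0=[P4,P1,P2,P3] Q1=[P5] Q2=[]
t=21-24: P4@Q0 runs 3, rem=5, I/O yield, promote→Q0. Q0=[P1,P2,P3,P4] Q1=[P5] Q2=[]
t=24-26: P1@Q0 runs 2, rem=5, I/O yield, promote→Q0. Q0=[P2,P3,P4,P1] Q1=[P5] Q2=[]
t=26-27: P2@Q0 runs 1, rem=7, I/O yield, promote→Q0. Q0=[P3,P4,P1,P2] Q1=[P5] Q2=[]
t=27-28: P3@Q0 runs 1, rem=0, completes. Q0=[P4,P1,P2] Q1=[P5] Q2=[]
t=28-31: P4@Q0 runs 3, rem=2, I/O yield, promote→Q0. Q0=[P1,P2,P4] Q1=[P5] Q2=[]
t=31-33: P1@Q0 runs 2, rem=3, I/O yield, promote→Q0. Q0=[P2,P4,P1] Q1=[P5] Q2=[]
t=33-34: P2@Q0 runs 1, rem=6, I/O yield, promote→Q0. Q0=[P4,P1,P2] Q1=[P5] Q2=[]
t=34-36: P4@Q0 runs 2, rem=0, completes. Q0=[P1,P2] Q1=[P5] Q2=[]
t=36-38: P1@Q0 runs 2, rem=1, I/O yield, promote→Q0. Q0=[P2,P1] Q1=[P5] Q2=[]
t=38-39: P2@Q0 runs 1, rem=5, I/O yield, promote→Q0. Q0=[P1,P2] Q1=[P5] Q2=[]
t=39-40: P1@Q0 runs 1, rem=0, completes. Q0=[P2] Q1=[P5] Q2=[]
t=40-41: P2@Q0 runs 1, rem=4, I/O yield, promote→Q0. Q0=[P2] Q1=[P5] Q2=[]
t=41-42: P2@Q0 runs 1, rem=3, I/O yield, promote→Q0. Q0=[P2] Q1=[P5] Q2=[]
t=42-43: P2@Q0 runs 1, rem=2, I/O yield, promote→Q0. Q0=[P2] Q1=[P5] Q2=[]
t=43-44: P2@Q0 runs 1, rem=1, I/O yield, promote→Q0. Q0=[P2] Q1=[P5] Q2=[]
t=44-45: P2@Q0 runs 1, rem=0, completes. Q0=[] Q1=[P5] Q2=[]
t=45-46: P5@Q1 runs 1, rem=0, completes. Q0=[] Q1=[] Q2=[]

Answer: P1(0-2) P2(2-3) P3(3-4) P4(4-7) P5(7-10) P1(10-12) P2(12-13) P3(13-14) P4(14-17) P1(17-19) P2(19-20) P3(20-21) P4(21-24) P1(24-26) P2(26-27) P3(27-28) P4(28-31) P1(31-33) P2(33-34) P4(34-36) P1(36-38) P2(38-39) P1(39-40) P2(40-41) P2(41-42) P2(42-43) P2(43-44) P2(44-45) P5(45-46)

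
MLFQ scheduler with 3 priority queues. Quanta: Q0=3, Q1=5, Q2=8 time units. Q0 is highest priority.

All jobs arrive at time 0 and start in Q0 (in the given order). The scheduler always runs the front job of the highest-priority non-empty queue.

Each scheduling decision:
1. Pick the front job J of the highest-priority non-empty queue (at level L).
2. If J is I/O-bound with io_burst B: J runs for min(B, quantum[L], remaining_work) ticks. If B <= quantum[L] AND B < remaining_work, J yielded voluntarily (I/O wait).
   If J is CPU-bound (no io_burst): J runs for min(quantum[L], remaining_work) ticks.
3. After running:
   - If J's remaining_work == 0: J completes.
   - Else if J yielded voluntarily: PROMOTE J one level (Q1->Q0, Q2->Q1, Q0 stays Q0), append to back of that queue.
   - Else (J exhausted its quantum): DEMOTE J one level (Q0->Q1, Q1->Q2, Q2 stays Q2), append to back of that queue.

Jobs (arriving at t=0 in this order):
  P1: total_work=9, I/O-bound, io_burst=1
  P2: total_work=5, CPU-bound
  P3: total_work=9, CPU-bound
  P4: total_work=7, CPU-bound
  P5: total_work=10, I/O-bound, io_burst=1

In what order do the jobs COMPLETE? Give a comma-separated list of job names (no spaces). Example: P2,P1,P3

t=0-1: P1@Q0 runs 1, rem=8, I/O yield, promote→Q0. Q0=[P2,P3,P4,P5,P1] Q1=[] Q2=[]
t=1-4: P2@Q0 runs 3, rem=2, quantum used, demote→Q1. Q0=[P3,P4,P5,P1] Q1=[P2] Q2=[]
t=4-7: P3@Q0 runs 3, rem=6, quantum used, demote→Q1. Q0=[P4,P5,P1] Q1=[P2,P3] Q2=[]
t=7-10: P4@Q0 runs 3, rem=4, quantum used, demote→Q1. Q0=[P5,P1] Q1=[P2,P3,P4] Q2=[]
t=10-11: P5@Q0 runs 1, rem=9, I/O yield, promote→Q0. Q0=[P1,P5] Q1=[P2,P3,P4] Q2=[]
t=11-12: P1@Q0 runs 1, rem=7, I/O yield, promote→Q0. Q0=[P5,P1] Q1=[P2,P3,P4] Q2=[]
t=12-13: P5@Q0 runs 1, rem=8, I/O yield, promote→Q0. Q0=[P1,P5] Q1=[P2,P3,P4] Q2=[]
t=13-14: P1@Q0 runs 1, rem=6, I/O yield, promote→Q0. Q0=[P5,P1] Q1=[P2,P3,P4] Q2=[]
t=14-15: P5@Q0 runs 1, rem=7, I/O yield, promote→Q0. Q0=[P1,P5] Q1=[P2,P3,P4] Q2=[]
t=15-16: P1@Q0 runs 1, rem=5, I/O yield, promote→Q0. Q0=[P5,P1] Q1=[P2,P3,P4] Q2=[]
t=16-17: P5@Q0 runs 1, rem=6, I/O yield, promote→Q0. Q0=[P1,P5] Q1=[P2,P3,P4] Q2=[]
t=17-18: P1@Q0 runs 1, rem=4, I/O yield, promote→Q0. Q0=[P5,P1] Q1=[P2,P3,P4] Q2=[]
t=18-19: P5@Q0 runs 1, rem=5, I/O yield, promote→Q0. Q0=[P1,P5] Q1=[P2,P3,P4] Q2=[]
t=19-20: P1@Q0 runs 1, rem=3, I/O yield, promote→Q0. Q0=[P5,P1] Q1=[P2,P3,P4] Q2=[]
t=20-21: P5@Q0 runs 1, rem=4, I/O yield, promote→Q0. Q0=[P1,P5] Q1=[P2,P3,P4] Q2=[]
t=21-22: P1@Q0 runs 1, rem=2, I/O yield, promote→Q0. Q0=[P5,P1] Q1=[P2,P3,P4] Q2=[]
t=22-23: P5@Q0 runs 1, rem=3, I/O yield, promote→Q0. Q0=[P1,P5] Q1=[P2,P3,P4] Q2=[]
t=23-24: P1@Q0 runs 1, rem=1, I/O yield, promote→Q0. Q0=[P5,P1] Q1=[P2,P3,P4] Q2=[]
t=24-25: P5@Q0 runs 1, rem=2, I/O yield, promote→Q0. Q0=[P1,P5] Q1=[P2,P3,P4] Q2=[]
t=25-26: P1@Q0 runs 1, rem=0, completes. Q0=[P5] Q1=[P2,P3,P4] Q2=[]
t=26-27: P5@Q0 runs 1, rem=1, I/O yield, promote→Q0. Q0=[P5] Q1=[P2,P3,P4] Q2=[]
t=27-28: P5@Q0 runs 1, rem=0, completes. Q0=[] Q1=[P2,P3,P4] Q2=[]
t=28-30: P2@Q1 runs 2, rem=0, completes. Q0=[] Q1=[P3,P4] Q2=[]
t=30-35: P3@Q1 runs 5, rem=1, quantum used, demote→Q2. Q0=[] Q1=[P4] Q2=[P3]
t=35-39: P4@Q1 runs 4, rem=0, completes. Q0=[] Q1=[] Q2=[P3]
t=39-40: P3@Q2 runs 1, rem=0, completes. Q0=[] Q1=[] Q2=[]

Answer: P1,P5,P2,P4,P3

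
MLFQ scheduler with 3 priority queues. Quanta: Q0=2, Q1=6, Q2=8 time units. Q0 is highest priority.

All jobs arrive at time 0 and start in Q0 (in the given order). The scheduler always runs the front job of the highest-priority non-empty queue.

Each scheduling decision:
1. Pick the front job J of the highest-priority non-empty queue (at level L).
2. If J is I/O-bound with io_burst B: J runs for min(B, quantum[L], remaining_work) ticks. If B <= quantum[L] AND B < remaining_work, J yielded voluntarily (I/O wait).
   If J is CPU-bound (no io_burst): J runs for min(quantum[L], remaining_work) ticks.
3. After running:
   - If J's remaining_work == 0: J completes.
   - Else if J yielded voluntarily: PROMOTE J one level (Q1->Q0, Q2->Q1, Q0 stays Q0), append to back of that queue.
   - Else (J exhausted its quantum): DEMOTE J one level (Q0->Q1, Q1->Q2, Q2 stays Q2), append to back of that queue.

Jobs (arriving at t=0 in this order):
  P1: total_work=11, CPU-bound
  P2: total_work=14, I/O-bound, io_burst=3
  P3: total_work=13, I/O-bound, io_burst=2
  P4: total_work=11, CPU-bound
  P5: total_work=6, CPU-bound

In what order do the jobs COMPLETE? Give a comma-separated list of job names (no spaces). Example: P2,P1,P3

t=0-2: P1@Q0 runs 2, rem=9, quantum used, demote→Q1. Q0=[P2,P3,P4,P5] Q1=[P1] Q2=[]
t=2-4: P2@Q0 runs 2, rem=12, quantum used, demote→Q1. Q0=[P3,P4,P5] Q1=[P1,P2] Q2=[]
t=4-6: P3@Q0 runs 2, rem=11, I/O yield, promote→Q0. Q0=[P4,P5,P3] Q1=[P1,P2] Q2=[]
t=6-8: P4@Q0 runs 2, rem=9, quantum used, demote→Q1. Q0=[P5,P3] Q1=[P1,P2,P4] Q2=[]
t=8-10: P5@Q0 runs 2, rem=4, quantum used, demote→Q1. Q0=[P3] Q1=[P1,P2,P4,P5] Q2=[]
t=10-12: P3@Q0 runs 2, rem=9, I/O yield, promote→Q0. Q0=[P3] Q1=[P1,P2,P4,P5] Q2=[]
t=12-14: P3@Q0 runs 2, rem=7, I/O yield, promote→Q0. Q0=[P3] Q1=[P1,P2,P4,P5] Q2=[]
t=14-16: P3@Q0 runs 2, rem=5, I/O yield, promote→Q0. Q0=[P3] Q1=[P1,P2,P4,P5] Q2=[]
t=16-18: P3@Q0 runs 2, rem=3, I/O yield, promote→Q0. Q0=[P3] Q1=[P1,P2,P4,P5] Q2=[]
t=18-20: P3@Q0 runs 2, rem=1, I/O yield, promote→Q0. Q0=[P3] Q1=[P1,P2,P4,P5] Q2=[]
t=20-21: P3@Q0 runs 1, rem=0, completes. Q0=[] Q1=[P1,P2,P4,P5] Q2=[]
t=21-27: P1@Q1 runs 6, rem=3, quantum used, demote→Q2. Q0=[] Q1=[P2,P4,P5] Q2=[P1]
t=27-30: P2@Q1 runs 3, rem=9, I/O yield, promote→Q0. Q0=[P2] Q1=[P4,P5] Q2=[P1]
t=30-32: P2@Q0 runs 2, rem=7, quantum used, demote→Q1. Q0=[] Q1=[P4,P5,P2] Q2=[P1]
t=32-38: P4@Q1 runs 6, rem=3, quantum used, demote→Q2. Q0=[] Q1=[P5,P2] Q2=[P1,P4]
t=38-42: P5@Q1 runs 4, rem=0, completes. Q0=[] Q1=[P2] Q2=[P1,P4]
t=42-45: P2@Q1 runs 3, rem=4, I/O yield, promote→Q0. Q0=[P2] Q1=[] Q2=[P1,P4]
t=45-47: P2@Q0 runs 2, rem=2, quantum used, demote→Q1. Q0=[] Q1=[P2] Q2=[P1,P4]
t=47-49: P2@Q1 runs 2, rem=0, completes. Q0=[] Q1=[] Q2=[P1,P4]
t=49-52: P1@Q2 runs 3, rem=0, completes. Q0=[] Q1=[] Q2=[P4]
t=52-55: P4@Q2 runs 3, rem=0, completes. Q0=[] Q1=[] Q2=[]

Answer: P3,P5,P2,P1,P4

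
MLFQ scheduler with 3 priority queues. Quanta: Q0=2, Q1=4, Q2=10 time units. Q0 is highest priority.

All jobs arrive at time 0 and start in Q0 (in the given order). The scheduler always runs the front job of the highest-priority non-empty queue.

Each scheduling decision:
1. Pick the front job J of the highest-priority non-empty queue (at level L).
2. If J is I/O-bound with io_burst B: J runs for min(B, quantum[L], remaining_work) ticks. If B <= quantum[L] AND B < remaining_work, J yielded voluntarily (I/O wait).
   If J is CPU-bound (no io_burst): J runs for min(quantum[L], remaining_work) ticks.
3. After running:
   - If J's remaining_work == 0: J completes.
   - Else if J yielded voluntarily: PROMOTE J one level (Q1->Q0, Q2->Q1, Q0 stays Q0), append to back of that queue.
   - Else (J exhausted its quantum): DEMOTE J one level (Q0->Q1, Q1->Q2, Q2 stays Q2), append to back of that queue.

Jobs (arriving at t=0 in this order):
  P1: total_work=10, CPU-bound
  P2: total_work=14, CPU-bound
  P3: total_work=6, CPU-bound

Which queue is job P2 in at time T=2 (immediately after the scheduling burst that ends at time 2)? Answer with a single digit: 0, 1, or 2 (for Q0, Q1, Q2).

t=0-2: P1@Q0 runs 2, rem=8, quantum used, demote→Q1. Q0=[P2,P3] Q1=[P1] Q2=[]
t=2-4: P2@Q0 runs 2, rem=12, quantum used, demote→Q1. Q0=[P3] Q1=[P1,P2] Q2=[]
t=4-6: P3@Q0 runs 2, rem=4, quantum used, demote→Q1. Q0=[] Q1=[P1,P2,P3] Q2=[]
t=6-10: P1@Q1 runs 4, rem=4, quantum used, demote→Q2. Q0=[] Q1=[P2,P3] Q2=[P1]
t=10-14: P2@Q1 runs 4, rem=8, quantum used, demote→Q2. Q0=[] Q1=[P3] Q2=[P1,P2]
t=14-18: P3@Q1 runs 4, rem=0, completes. Q0=[] Q1=[] Q2=[P1,P2]
t=18-22: P1@Q2 runs 4, rem=0, completes. Q0=[] Q1=[] Q2=[P2]
t=22-30: P2@Q2 runs 8, rem=0, completes. Q0=[] Q1=[] Q2=[]

Answer: 0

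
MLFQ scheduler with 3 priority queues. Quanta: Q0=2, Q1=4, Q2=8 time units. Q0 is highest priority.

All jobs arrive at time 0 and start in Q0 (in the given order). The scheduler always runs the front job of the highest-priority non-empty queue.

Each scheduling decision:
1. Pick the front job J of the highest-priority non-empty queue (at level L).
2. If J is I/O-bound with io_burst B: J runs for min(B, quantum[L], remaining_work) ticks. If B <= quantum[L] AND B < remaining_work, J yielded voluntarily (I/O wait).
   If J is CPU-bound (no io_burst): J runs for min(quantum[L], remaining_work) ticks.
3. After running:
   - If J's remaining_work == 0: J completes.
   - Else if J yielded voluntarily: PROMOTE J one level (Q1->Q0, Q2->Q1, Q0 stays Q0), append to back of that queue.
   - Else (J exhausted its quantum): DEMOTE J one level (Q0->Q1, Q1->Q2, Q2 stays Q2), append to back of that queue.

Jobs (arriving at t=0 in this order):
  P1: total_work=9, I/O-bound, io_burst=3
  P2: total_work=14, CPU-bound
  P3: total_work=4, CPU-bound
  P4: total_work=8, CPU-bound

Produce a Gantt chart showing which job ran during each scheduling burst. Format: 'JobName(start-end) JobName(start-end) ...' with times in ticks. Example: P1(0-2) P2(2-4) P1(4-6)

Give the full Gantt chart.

Answer: P1(0-2) P2(2-4) P3(4-6) P4(6-8) P1(8-11) P1(11-13) P2(13-17) P3(17-19) P4(19-23) P1(23-25) P2(25-33) P4(33-35)

Derivation:
t=0-2: P1@Q0 runs 2, rem=7, quantum used, demote→Q1. Q0=[P2,P3,P4] Q1=[P1] Q2=[]
t=2-4: P2@Q0 runs 2, rem=12, quantum used, demote→Q1. Q0=[P3,P4] Q1=[P1,P2] Q2=[]
t=4-6: P3@Q0 runs 2, rem=2, quantum used, demote→Q1. Q0=[P4] Q1=[P1,P2,P3] Q2=[]
t=6-8: P4@Q0 runs 2, rem=6, quantum used, demote→Q1. Q0=[] Q1=[P1,P2,P3,P4] Q2=[]
t=8-11: P1@Q1 runs 3, rem=4, I/O yield, promote→Q0. Q0=[P1] Q1=[P2,P3,P4] Q2=[]
t=11-13: P1@Q0 runs 2, rem=2, quantum used, demote→Q1. Q0=[] Q1=[P2,P3,P4,P1] Q2=[]
t=13-17: P2@Q1 runs 4, rem=8, quantum used, demote→Q2. Q0=[] Q1=[P3,P4,P1] Q2=[P2]
t=17-19: P3@Q1 runs 2, rem=0, completes. Q0=[] Q1=[P4,P1] Q2=[P2]
t=19-23: P4@Q1 runs 4, rem=2, quantum used, demote→Q2. Q0=[] Q1=[P1] Q2=[P2,P4]
t=23-25: P1@Q1 runs 2, rem=0, completes. Q0=[] Q1=[] Q2=[P2,P4]
t=25-33: P2@Q2 runs 8, rem=0, completes. Q0=[] Q1=[] Q2=[P4]
t=33-35: P4@Q2 runs 2, rem=0, completes. Q0=[] Q1=[] Q2=[]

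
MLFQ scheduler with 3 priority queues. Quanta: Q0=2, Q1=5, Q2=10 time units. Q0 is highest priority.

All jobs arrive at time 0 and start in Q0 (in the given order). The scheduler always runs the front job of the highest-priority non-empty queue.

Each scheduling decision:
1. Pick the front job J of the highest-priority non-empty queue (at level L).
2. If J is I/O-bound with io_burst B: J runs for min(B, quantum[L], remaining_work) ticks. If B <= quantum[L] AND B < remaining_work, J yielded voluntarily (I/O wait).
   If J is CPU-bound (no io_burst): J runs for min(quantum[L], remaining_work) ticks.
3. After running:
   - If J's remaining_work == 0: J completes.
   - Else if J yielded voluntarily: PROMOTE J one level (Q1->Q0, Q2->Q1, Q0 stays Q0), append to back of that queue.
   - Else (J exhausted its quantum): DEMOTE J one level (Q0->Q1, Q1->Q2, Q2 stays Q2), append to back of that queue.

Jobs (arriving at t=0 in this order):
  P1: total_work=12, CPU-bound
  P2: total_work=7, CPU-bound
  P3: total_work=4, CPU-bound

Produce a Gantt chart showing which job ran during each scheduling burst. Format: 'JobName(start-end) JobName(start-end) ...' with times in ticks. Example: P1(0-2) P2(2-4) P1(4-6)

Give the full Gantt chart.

Answer: P1(0-2) P2(2-4) P3(4-6) P1(6-11) P2(11-16) P3(16-18) P1(18-23)

Derivation:
t=0-2: P1@Q0 runs 2, rem=10, quantum used, demote→Q1. Q0=[P2,P3] Q1=[P1] Q2=[]
t=2-4: P2@Q0 runs 2, rem=5, quantum used, demote→Q1. Q0=[P3] Q1=[P1,P2] Q2=[]
t=4-6: P3@Q0 runs 2, rem=2, quantum used, demote→Q1. Q0=[] Q1=[P1,P2,P3] Q2=[]
t=6-11: P1@Q1 runs 5, rem=5, quantum used, demote→Q2. Q0=[] Q1=[P2,P3] Q2=[P1]
t=11-16: P2@Q1 runs 5, rem=0, completes. Q0=[] Q1=[P3] Q2=[P1]
t=16-18: P3@Q1 runs 2, rem=0, completes. Q0=[] Q1=[] Q2=[P1]
t=18-23: P1@Q2 runs 5, rem=0, completes. Q0=[] Q1=[] Q2=[]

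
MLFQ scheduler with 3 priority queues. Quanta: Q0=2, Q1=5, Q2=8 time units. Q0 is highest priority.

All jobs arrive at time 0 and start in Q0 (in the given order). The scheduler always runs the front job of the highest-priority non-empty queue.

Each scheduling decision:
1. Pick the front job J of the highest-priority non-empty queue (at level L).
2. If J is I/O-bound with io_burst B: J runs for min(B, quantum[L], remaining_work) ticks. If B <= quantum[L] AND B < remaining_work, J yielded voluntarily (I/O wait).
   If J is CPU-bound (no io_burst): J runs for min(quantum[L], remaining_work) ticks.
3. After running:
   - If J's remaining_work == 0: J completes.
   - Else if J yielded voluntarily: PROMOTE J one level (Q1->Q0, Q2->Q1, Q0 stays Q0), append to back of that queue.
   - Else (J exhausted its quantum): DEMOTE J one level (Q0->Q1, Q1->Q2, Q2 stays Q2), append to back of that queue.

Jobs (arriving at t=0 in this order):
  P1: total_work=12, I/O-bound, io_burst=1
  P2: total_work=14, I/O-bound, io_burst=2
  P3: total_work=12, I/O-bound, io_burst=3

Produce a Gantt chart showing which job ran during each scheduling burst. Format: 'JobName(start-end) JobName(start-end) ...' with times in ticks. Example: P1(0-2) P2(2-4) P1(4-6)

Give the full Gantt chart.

t=0-1: P1@Q0 runs 1, rem=11, I/O yield, promote→Q0. Q0=[P2,P3,P1] Q1=[] Q2=[]
t=1-3: P2@Q0 runs 2, rem=12, I/O yield, promote→Q0. Q0=[P3,P1,P2] Q1=[] Q2=[]
t=3-5: P3@Q0 runs 2, rem=10, quantum used, demote→Q1. Q0=[P1,P2] Q1=[P3] Q2=[]
t=5-6: P1@Q0 runs 1, rem=10, I/O yield, promote→Q0. Q0=[P2,P1] Q1=[P3] Q2=[]
t=6-8: P2@Q0 runs 2, rem=10, I/O yield, promote→Q0. Q0=[P1,P2] Q1=[P3] Q2=[]
t=8-9: P1@Q0 runs 1, rem=9, I/O yield, promote→Q0. Q0=[P2,P1] Q1=[P3] Q2=[]
t=9-11: P2@Q0 runs 2, rem=8, I/O yield, promote→Q0. Q0=[P1,P2] Q1=[P3] Q2=[]
t=11-12: P1@Q0 runs 1, rem=8, I/O yield, promote→Q0. Q0=[P2,P1] Q1=[P3] Q2=[]
t=12-14: P2@Q0 runs 2, rem=6, I/O yield, promote→Q0. Q0=[P1,P2] Q1=[P3] Q2=[]
t=14-15: P1@Q0 runs 1, rem=7, I/O yield, promote→Q0. Q0=[P2,P1] Q1=[P3] Q2=[]
t=15-17: P2@Q0 runs 2, rem=4, I/O yield, promote→Q0. Q0=[P1,P2] Q1=[P3] Q2=[]
t=17-18: P1@Q0 runs 1, rem=6, I/O yield, promote→Q0. Q0=[P2,P1] Q1=[P3] Q2=[]
t=18-20: P2@Q0 runs 2, rem=2, I/O yield, promote→Q0. Q0=[P1,P2] Q1=[P3] Q2=[]
t=20-21: P1@Q0 runs 1, rem=5, I/O yield, promote→Q0. Q0=[P2,P1] Q1=[P3] Q2=[]
t=21-23: P2@Q0 runs 2, rem=0, completes. Q0=[P1] Q1=[P3] Q2=[]
t=23-24: P1@Q0 runs 1, rem=4, I/O yield, promote→Q0. Q0=[P1] Q1=[P3] Q2=[]
t=24-25: P1@Q0 runs 1, rem=3, I/O yield, promote→Q0. Q0=[P1] Q1=[P3] Q2=[]
t=25-26: P1@Q0 runs 1, rem=2, I/O yield, promote→Q0. Q0=[P1] Q1=[P3] Q2=[]
t=26-27: P1@Q0 runs 1, rem=1, I/O yield, promote→Q0. Q0=[P1] Q1=[P3] Q2=[]
t=27-28: P1@Q0 runs 1, rem=0, completes. Q0=[] Q1=[P3] Q2=[]
t=28-31: P3@Q1 runs 3, rem=7, I/O yield, promote→Q0. Q0=[P3] Q1=[] Q2=[]
t=31-33: P3@Q0 runs 2, rem=5, quantum used, demote→Q1. Q0=[] Q1=[P3] Q2=[]
t=33-36: P3@Q1 runs 3, rem=2, I/O yield, promote→Q0. Q0=[P3] Q1=[] Q2=[]
t=36-38: P3@Q0 runs 2, rem=0, completes. Q0=[] Q1=[] Q2=[]

Answer: P1(0-1) P2(1-3) P3(3-5) P1(5-6) P2(6-8) P1(8-9) P2(9-11) P1(11-12) P2(12-14) P1(14-15) P2(15-17) P1(17-18) P2(18-20) P1(20-21) P2(21-23) P1(23-24) P1(24-25) P1(25-26) P1(26-27) P1(27-28) P3(28-31) P3(31-33) P3(33-36) P3(36-38)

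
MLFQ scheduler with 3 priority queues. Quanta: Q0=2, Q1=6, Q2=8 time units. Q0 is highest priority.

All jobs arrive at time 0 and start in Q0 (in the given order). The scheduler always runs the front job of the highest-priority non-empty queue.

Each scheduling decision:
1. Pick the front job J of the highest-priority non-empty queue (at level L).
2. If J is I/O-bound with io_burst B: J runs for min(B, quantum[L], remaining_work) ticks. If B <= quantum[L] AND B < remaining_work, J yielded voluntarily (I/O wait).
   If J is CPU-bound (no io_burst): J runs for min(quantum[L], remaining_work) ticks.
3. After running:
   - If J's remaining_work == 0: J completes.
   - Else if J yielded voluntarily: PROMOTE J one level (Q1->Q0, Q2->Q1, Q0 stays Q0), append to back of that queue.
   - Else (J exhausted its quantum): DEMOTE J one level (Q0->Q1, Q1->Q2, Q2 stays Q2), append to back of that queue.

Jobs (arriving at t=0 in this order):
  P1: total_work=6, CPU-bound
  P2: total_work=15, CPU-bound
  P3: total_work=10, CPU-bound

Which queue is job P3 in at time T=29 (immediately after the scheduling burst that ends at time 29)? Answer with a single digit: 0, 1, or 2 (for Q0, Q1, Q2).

Answer: 2

Derivation:
t=0-2: P1@Q0 runs 2, rem=4, quantum used, demote→Q1. Q0=[P2,P3] Q1=[P1] Q2=[]
t=2-4: P2@Q0 runs 2, rem=13, quantum used, demote→Q1. Q0=[P3] Q1=[P1,P2] Q2=[]
t=4-6: P3@Q0 runs 2, rem=8, quantum used, demote→Q1. Q0=[] Q1=[P1,P2,P3] Q2=[]
t=6-10: P1@Q1 runs 4, rem=0, completes. Q0=[] Q1=[P2,P3] Q2=[]
t=10-16: P2@Q1 runs 6, rem=7, quantum used, demote→Q2. Q0=[] Q1=[P3] Q2=[P2]
t=16-22: P3@Q1 runs 6, rem=2, quantum used, demote→Q2. Q0=[] Q1=[] Q2=[P2,P3]
t=22-29: P2@Q2 runs 7, rem=0, completes. Q0=[] Q1=[] Q2=[P3]
t=29-31: P3@Q2 runs 2, rem=0, completes. Q0=[] Q1=[] Q2=[]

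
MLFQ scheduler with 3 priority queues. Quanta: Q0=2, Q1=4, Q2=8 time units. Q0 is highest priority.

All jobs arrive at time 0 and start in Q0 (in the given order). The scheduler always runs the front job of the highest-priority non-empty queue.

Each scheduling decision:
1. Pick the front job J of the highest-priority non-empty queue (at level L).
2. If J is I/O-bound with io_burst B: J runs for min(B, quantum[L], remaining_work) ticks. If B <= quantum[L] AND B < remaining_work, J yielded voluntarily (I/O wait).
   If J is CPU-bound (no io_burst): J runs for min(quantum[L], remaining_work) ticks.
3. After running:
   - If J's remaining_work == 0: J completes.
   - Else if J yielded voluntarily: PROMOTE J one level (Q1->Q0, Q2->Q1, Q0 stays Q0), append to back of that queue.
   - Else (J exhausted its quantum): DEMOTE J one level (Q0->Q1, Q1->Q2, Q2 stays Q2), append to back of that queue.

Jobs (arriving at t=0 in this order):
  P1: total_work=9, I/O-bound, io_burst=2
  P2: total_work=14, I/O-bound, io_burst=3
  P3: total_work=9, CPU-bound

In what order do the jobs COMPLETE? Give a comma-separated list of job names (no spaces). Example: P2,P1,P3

t=0-2: P1@Q0 runs 2, rem=7, I/O yield, promote→Q0. Q0=[P2,P3,P1] Q1=[] Q2=[]
t=2-4: P2@Q0 runs 2, rem=12, quantum used, demote→Q1. Q0=[P3,P1] Q1=[P2] Q2=[]
t=4-6: P3@Q0 runs 2, rem=7, quantum used, demote→Q1. Q0=[P1] Q1=[P2,P3] Q2=[]
t=6-8: P1@Q0 runs 2, rem=5, I/O yield, promote→Q0. Q0=[P1] Q1=[P2,P3] Q2=[]
t=8-10: P1@Q0 runs 2, rem=3, I/O yield, promote→Q0. Q0=[P1] Q1=[P2,P3] Q2=[]
t=10-12: P1@Q0 runs 2, rem=1, I/O yield, promote→Q0. Q0=[P1] Q1=[P2,P3] Q2=[]
t=12-13: P1@Q0 runs 1, rem=0, completes. Q0=[] Q1=[P2,P3] Q2=[]
t=13-16: P2@Q1 runs 3, rem=9, I/O yield, promote→Q0. Q0=[P2] Q1=[P3] Q2=[]
t=16-18: P2@Q0 runs 2, rem=7, quantum used, demote→Q1. Q0=[] Q1=[P3,P2] Q2=[]
t=18-22: P3@Q1 runs 4, rem=3, quantum used, demote→Q2. Q0=[] Q1=[P2] Q2=[P3]
t=22-25: P2@Q1 runs 3, rem=4, I/O yield, promote→Q0. Q0=[P2] Q1=[] Q2=[P3]
t=25-27: P2@Q0 runs 2, rem=2, quantum used, demote→Q1. Q0=[] Q1=[P2] Q2=[P3]
t=27-29: P2@Q1 runs 2, rem=0, completes. Q0=[] Q1=[] Q2=[P3]
t=29-32: P3@Q2 runs 3, rem=0, completes. Q0=[] Q1=[] Q2=[]

Answer: P1,P2,P3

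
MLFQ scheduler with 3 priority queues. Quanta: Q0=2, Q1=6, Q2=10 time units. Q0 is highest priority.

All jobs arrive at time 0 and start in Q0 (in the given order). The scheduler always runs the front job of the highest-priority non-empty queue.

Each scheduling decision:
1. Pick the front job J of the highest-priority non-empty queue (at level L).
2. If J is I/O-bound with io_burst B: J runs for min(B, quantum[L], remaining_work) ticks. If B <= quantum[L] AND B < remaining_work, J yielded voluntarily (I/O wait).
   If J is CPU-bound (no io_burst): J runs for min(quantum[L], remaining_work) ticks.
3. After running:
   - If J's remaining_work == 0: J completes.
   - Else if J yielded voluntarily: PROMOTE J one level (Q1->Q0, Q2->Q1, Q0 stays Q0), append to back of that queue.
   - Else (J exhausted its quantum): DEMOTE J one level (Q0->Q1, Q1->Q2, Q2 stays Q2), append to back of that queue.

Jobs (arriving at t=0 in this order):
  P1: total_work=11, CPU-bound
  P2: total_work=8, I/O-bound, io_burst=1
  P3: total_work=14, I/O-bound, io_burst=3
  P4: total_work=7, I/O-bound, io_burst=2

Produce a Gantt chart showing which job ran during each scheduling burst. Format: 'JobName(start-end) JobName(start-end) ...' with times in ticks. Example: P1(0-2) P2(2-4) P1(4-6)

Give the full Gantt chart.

t=0-2: P1@Q0 runs 2, rem=9, quantum used, demote→Q1. Q0=[P2,P3,P4] Q1=[P1] Q2=[]
t=2-3: P2@Q0 runs 1, rem=7, I/O yield, promote→Q0. Q0=[P3,P4,P2] Q1=[P1] Q2=[]
t=3-5: P3@Q0 runs 2, rem=12, quantum used, demote→Q1. Q0=[P4,P2] Q1=[P1,P3] Q2=[]
t=5-7: P4@Q0 runs 2, rem=5, I/O yield, promote→Q0. Q0=[P2,P4] Q1=[P1,P3] Q2=[]
t=7-8: P2@Q0 runs 1, rem=6, I/O yield, promote→Q0. Q0=[P4,P2] Q1=[P1,P3] Q2=[]
t=8-10: P4@Q0 runs 2, rem=3, I/O yield, promote→Q0. Q0=[P2,P4] Q1=[P1,P3] Q2=[]
t=10-11: P2@Q0 runs 1, rem=5, I/O yield, promote→Q0. Q0=[P4,P2] Q1=[P1,P3] Q2=[]
t=11-13: P4@Q0 runs 2, rem=1, I/O yield, promote→Q0. Q0=[P2,P4] Q1=[P1,P3] Q2=[]
t=13-14: P2@Q0 runs 1, rem=4, I/O yield, promote→Q0. Q0=[P4,P2] Q1=[P1,P3] Q2=[]
t=14-15: P4@Q0 runs 1, rem=0, completes. Q0=[P2] Q1=[P1,P3] Q2=[]
t=15-16: P2@Q0 runs 1, rem=3, I/O yield, promote→Q0. Q0=[P2] Q1=[P1,P3] Q2=[]
t=16-17: P2@Q0 runs 1, rem=2, I/O yield, promote→Q0. Q0=[P2] Q1=[P1,P3] Q2=[]
t=17-18: P2@Q0 runs 1, rem=1, I/O yield, promote→Q0. Q0=[P2] Q1=[P1,P3] Q2=[]
t=18-19: P2@Q0 runs 1, rem=0, completes. Q0=[] Q1=[P1,P3] Q2=[]
t=19-25: P1@Q1 runs 6, rem=3, quantum used, demote→Q2. Q0=[] Q1=[P3] Q2=[P1]
t=25-28: P3@Q1 runs 3, rem=9, I/O yield, promote→Q0. Q0=[P3] Q1=[] Q2=[P1]
t=28-30: P3@Q0 runs 2, rem=7, quantum used, demote→Q1. Q0=[] Q1=[P3] Q2=[P1]
t=30-33: P3@Q1 runs 3, rem=4, I/O yield, promote→Q0. Q0=[P3] Q1=[] Q2=[P1]
t=33-35: P3@Q0 runs 2, rem=2, quantum used, demote→Q1. Q0=[] Q1=[P3] Q2=[P1]
t=35-37: P3@Q1 runs 2, rem=0, completes. Q0=[] Q1=[] Q2=[P1]
t=37-40: P1@Q2 runs 3, rem=0, completes. Q0=[] Q1=[] Q2=[]

Answer: P1(0-2) P2(2-3) P3(3-5) P4(5-7) P2(7-8) P4(8-10) P2(10-11) P4(11-13) P2(13-14) P4(14-15) P2(15-16) P2(16-17) P2(17-18) P2(18-19) P1(19-25) P3(25-28) P3(28-30) P3(30-33) P3(33-35) P3(35-37) P1(37-40)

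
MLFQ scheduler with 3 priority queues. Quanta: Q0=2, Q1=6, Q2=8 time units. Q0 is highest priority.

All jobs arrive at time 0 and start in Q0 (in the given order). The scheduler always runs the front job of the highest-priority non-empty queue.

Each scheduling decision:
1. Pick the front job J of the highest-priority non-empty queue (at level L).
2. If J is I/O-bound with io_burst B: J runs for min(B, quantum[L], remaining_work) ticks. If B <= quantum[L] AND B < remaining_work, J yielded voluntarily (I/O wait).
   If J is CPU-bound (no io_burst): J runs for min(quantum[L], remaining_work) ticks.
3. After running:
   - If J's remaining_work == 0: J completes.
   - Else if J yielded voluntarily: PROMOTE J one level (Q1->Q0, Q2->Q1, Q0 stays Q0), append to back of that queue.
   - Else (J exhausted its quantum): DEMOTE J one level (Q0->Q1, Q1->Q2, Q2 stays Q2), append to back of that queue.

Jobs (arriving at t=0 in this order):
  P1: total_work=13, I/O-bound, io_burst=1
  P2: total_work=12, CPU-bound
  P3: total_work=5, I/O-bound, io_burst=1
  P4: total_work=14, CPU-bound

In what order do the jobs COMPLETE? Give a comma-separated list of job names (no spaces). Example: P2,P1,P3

t=0-1: P1@Q0 runs 1, rem=12, I/O yield, promote→Q0. Q0=[P2,P3,P4,P1] Q1=[] Q2=[]
t=1-3: P2@Q0 runs 2, rem=10, quantum used, demote→Q1. Q0=[P3,P4,P1] Q1=[P2] Q2=[]
t=3-4: P3@Q0 runs 1, rem=4, I/O yield, promote→Q0. Q0=[P4,P1,P3] Q1=[P2] Q2=[]
t=4-6: P4@Q0 runs 2, rem=12, quantum used, demote→Q1. Q0=[P1,P3] Q1=[P2,P4] Q2=[]
t=6-7: P1@Q0 runs 1, rem=11, I/O yield, promote→Q0. Q0=[P3,P1] Q1=[P2,P4] Q2=[]
t=7-8: P3@Q0 runs 1, rem=3, I/O yield, promote→Q0. Q0=[P1,P3] Q1=[P2,P4] Q2=[]
t=8-9: P1@Q0 runs 1, rem=10, I/O yield, promote→Q0. Q0=[P3,P1] Q1=[P2,P4] Q2=[]
t=9-10: P3@Q0 runs 1, rem=2, I/O yield, promote→Q0. Q0=[P1,P3] Q1=[P2,P4] Q2=[]
t=10-11: P1@Q0 runs 1, rem=9, I/O yield, promote→Q0. Q0=[P3,P1] Q1=[P2,P4] Q2=[]
t=11-12: P3@Q0 runs 1, rem=1, I/O yield, promote→Q0. Q0=[P1,P3] Q1=[P2,P4] Q2=[]
t=12-13: P1@Q0 runs 1, rem=8, I/O yield, promote→Q0. Q0=[P3,P1] Q1=[P2,P4] Q2=[]
t=13-14: P3@Q0 runs 1, rem=0, completes. Q0=[P1] Q1=[P2,P4] Q2=[]
t=14-15: P1@Q0 runs 1, rem=7, I/O yield, promote→Q0. Q0=[P1] Q1=[P2,P4] Q2=[]
t=15-16: P1@Q0 runs 1, rem=6, I/O yield, promote→Q0. Q0=[P1] Q1=[P2,P4] Q2=[]
t=16-17: P1@Q0 runs 1, rem=5, I/O yield, promote→Q0. Q0=[P1] Q1=[P2,P4] Q2=[]
t=17-18: P1@Q0 runs 1, rem=4, I/O yield, promote→Q0. Q0=[P1] Q1=[P2,P4] Q2=[]
t=18-19: P1@Q0 runs 1, rem=3, I/O yield, promote→Q0. Q0=[P1] Q1=[P2,P4] Q2=[]
t=19-20: P1@Q0 runs 1, rem=2, I/O yield, promote→Q0. Q0=[P1] Q1=[P2,P4] Q2=[]
t=20-21: P1@Q0 runs 1, rem=1, I/O yield, promote→Q0. Q0=[P1] Q1=[P2,P4] Q2=[]
t=21-22: P1@Q0 runs 1, rem=0, completes. Q0=[] Q1=[P2,P4] Q2=[]
t=22-28: P2@Q1 runs 6, rem=4, quantum used, demote→Q2. Q0=[] Q1=[P4] Q2=[P2]
t=28-34: P4@Q1 runs 6, rem=6, quantum used, demote→Q2. Q0=[] Q1=[] Q2=[P2,P4]
t=34-38: P2@Q2 runs 4, rem=0, completes. Q0=[] Q1=[] Q2=[P4]
t=38-44: P4@Q2 runs 6, rem=0, completes. Q0=[] Q1=[] Q2=[]

Answer: P3,P1,P2,P4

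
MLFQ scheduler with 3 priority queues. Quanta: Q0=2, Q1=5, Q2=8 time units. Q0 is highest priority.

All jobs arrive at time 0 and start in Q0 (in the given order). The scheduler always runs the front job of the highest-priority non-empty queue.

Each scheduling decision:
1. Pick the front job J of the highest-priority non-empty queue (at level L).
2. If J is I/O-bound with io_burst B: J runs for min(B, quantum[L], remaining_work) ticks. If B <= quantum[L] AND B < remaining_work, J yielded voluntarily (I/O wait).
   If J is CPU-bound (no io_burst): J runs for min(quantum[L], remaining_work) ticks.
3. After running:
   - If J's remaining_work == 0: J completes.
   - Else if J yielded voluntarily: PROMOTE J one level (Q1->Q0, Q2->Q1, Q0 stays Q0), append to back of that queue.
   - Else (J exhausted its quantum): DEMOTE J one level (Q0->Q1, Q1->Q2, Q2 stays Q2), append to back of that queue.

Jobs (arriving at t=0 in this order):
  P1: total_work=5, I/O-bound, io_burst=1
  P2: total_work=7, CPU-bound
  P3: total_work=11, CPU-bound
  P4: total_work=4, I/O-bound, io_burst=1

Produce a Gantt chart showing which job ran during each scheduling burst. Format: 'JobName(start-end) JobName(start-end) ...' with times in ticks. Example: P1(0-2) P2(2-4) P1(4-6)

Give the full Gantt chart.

t=0-1: P1@Q0 runs 1, rem=4, I/O yield, promote→Q0. Q0=[P2,P3,P4,P1] Q1=[] Q2=[]
t=1-3: P2@Q0 runs 2, rem=5, quantum used, demote→Q1. Q0=[P3,P4,P1] Q1=[P2] Q2=[]
t=3-5: P3@Q0 runs 2, rem=9, quantum used, demote→Q1. Q0=[P4,P1] Q1=[P2,P3] Q2=[]
t=5-6: P4@Q0 runs 1, rem=3, I/O yield, promote→Q0. Q0=[P1,P4] Q1=[P2,P3] Q2=[]
t=6-7: P1@Q0 runs 1, rem=3, I/O yield, promote→Q0. Q0=[P4,P1] Q1=[P2,P3] Q2=[]
t=7-8: P4@Q0 runs 1, rem=2, I/O yield, promote→Q0. Q0=[P1,P4] Q1=[P2,P3] Q2=[]
t=8-9: P1@Q0 runs 1, rem=2, I/O yield, promote→Q0. Q0=[P4,P1] Q1=[P2,P3] Q2=[]
t=9-10: P4@Q0 runs 1, rem=1, I/O yield, promote→Q0. Q0=[P1,P4] Q1=[P2,P3] Q2=[]
t=10-11: P1@Q0 runs 1, rem=1, I/O yield, promote→Q0. Q0=[P4,P1] Q1=[P2,P3] Q2=[]
t=11-12: P4@Q0 runs 1, rem=0, completes. Q0=[P1] Q1=[P2,P3] Q2=[]
t=12-13: P1@Q0 runs 1, rem=0, completes. Q0=[] Q1=[P2,P3] Q2=[]
t=13-18: P2@Q1 runs 5, rem=0, completes. Q0=[] Q1=[P3] Q2=[]
t=18-23: P3@Q1 runs 5, rem=4, quantum used, demote→Q2. Q0=[] Q1=[] Q2=[P3]
t=23-27: P3@Q2 runs 4, rem=0, completes. Q0=[] Q1=[] Q2=[]

Answer: P1(0-1) P2(1-3) P3(3-5) P4(5-6) P1(6-7) P4(7-8) P1(8-9) P4(9-10) P1(10-11) P4(11-12) P1(12-13) P2(13-18) P3(18-23) P3(23-27)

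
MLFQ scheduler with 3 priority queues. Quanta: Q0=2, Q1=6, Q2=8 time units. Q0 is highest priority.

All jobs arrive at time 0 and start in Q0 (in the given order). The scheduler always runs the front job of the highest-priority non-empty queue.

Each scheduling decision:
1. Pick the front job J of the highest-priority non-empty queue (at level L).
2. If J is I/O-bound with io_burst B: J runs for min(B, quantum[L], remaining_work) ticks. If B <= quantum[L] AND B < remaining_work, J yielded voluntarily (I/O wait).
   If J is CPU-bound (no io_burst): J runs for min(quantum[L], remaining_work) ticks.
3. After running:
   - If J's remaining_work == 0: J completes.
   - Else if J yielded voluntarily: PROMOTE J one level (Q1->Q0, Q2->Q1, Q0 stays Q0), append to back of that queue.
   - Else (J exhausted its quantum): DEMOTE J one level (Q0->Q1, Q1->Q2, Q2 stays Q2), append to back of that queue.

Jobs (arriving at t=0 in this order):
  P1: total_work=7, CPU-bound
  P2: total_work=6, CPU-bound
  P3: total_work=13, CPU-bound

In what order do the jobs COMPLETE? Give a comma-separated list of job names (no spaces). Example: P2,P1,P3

Answer: P1,P2,P3

Derivation:
t=0-2: P1@Q0 runs 2, rem=5, quantum used, demote→Q1. Q0=[P2,P3] Q1=[P1] Q2=[]
t=2-4: P2@Q0 runs 2, rem=4, quantum used, demote→Q1. Q0=[P3] Q1=[P1,P2] Q2=[]
t=4-6: P3@Q0 runs 2, rem=11, quantum used, demote→Q1. Q0=[] Q1=[P1,P2,P3] Q2=[]
t=6-11: P1@Q1 runs 5, rem=0, completes. Q0=[] Q1=[P2,P3] Q2=[]
t=11-15: P2@Q1 runs 4, rem=0, completes. Q0=[] Q1=[P3] Q2=[]
t=15-21: P3@Q1 runs 6, rem=5, quantum used, demote→Q2. Q0=[] Q1=[] Q2=[P3]
t=21-26: P3@Q2 runs 5, rem=0, completes. Q0=[] Q1=[] Q2=[]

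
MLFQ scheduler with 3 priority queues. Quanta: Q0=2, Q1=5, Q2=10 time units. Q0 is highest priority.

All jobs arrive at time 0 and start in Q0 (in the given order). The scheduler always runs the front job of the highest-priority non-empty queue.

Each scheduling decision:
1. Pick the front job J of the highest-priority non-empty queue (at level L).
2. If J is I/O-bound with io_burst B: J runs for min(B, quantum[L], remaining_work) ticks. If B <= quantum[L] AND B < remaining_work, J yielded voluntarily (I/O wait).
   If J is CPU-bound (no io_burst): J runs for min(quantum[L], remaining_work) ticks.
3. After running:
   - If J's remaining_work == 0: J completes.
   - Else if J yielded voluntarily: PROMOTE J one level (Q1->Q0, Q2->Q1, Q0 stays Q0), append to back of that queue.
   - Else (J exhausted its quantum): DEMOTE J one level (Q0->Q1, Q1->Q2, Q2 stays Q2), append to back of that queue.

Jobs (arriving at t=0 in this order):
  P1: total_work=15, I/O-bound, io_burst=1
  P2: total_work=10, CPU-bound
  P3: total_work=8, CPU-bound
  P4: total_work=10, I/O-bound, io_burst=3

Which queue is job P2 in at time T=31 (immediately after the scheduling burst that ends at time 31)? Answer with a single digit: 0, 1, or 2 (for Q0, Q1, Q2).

t=0-1: P1@Q0 runs 1, rem=14, I/O yield, promote→Q0. Q0=[P2,P3,P4,P1] Q1=[] Q2=[]
t=1-3: P2@Q0 runs 2, rem=8, quantum used, demote→Q1. Q0=[P3,P4,P1] Q1=[P2] Q2=[]
t=3-5: P3@Q0 runs 2, rem=6, quantum used, demote→Q1. Q0=[P4,P1] Q1=[P2,P3] Q2=[]
t=5-7: P4@Q0 runs 2, rem=8, quantum used, demote→Q1. Q0=[P1] Q1=[P2,P3,P4] Q2=[]
t=7-8: P1@Q0 runs 1, rem=13, I/O yield, promote→Q0. Q0=[P1] Q1=[P2,P3,P4] Q2=[]
t=8-9: P1@Q0 runs 1, rem=12, I/O yield, promote→Q0. Q0=[P1] Q1=[P2,P3,P4] Q2=[]
t=9-10: P1@Q0 runs 1, rem=11, I/O yield, promote→Q0. Q0=[P1] Q1=[P2,P3,P4] Q2=[]
t=10-11: P1@Q0 runs 1, rem=10, I/O yield, promote→Q0. Q0=[P1] Q1=[P2,P3,P4] Q2=[]
t=11-12: P1@Q0 runs 1, rem=9, I/O yield, promote→Q0. Q0=[P1] Q1=[P2,P3,P4] Q2=[]
t=12-13: P1@Q0 runs 1, rem=8, I/O yield, promote→Q0. Q0=[P1] Q1=[P2,P3,P4] Q2=[]
t=13-14: P1@Q0 runs 1, rem=7, I/O yield, promote→Q0. Q0=[P1] Q1=[P2,P3,P4] Q2=[]
t=14-15: P1@Q0 runs 1, rem=6, I/O yield, promote→Q0. Q0=[P1] Q1=[P2,P3,P4] Q2=[]
t=15-16: P1@Q0 runs 1, rem=5, I/O yield, promote→Q0. Q0=[P1] Q1=[P2,P3,P4] Q2=[]
t=16-17: P1@Q0 runs 1, rem=4, I/O yield, promote→Q0. Q0=[P1] Q1=[P2,P3,P4] Q2=[]
t=17-18: P1@Q0 runs 1, rem=3, I/O yield, promote→Q0. Q0=[P1] Q1=[P2,P3,P4] Q2=[]
t=18-19: P1@Q0 runs 1, rem=2, I/O yield, promote→Q0. Q0=[P1] Q1=[P2,P3,P4] Q2=[]
t=19-20: P1@Q0 runs 1, rem=1, I/O yield, promote→Q0. Q0=[P1] Q1=[P2,P3,P4] Q2=[]
t=20-21: P1@Q0 runs 1, rem=0, completes. Q0=[] Q1=[P2,P3,P4] Q2=[]
t=21-26: P2@Q1 runs 5, rem=3, quantum used, demote→Q2. Q0=[] Q1=[P3,P4] Q2=[P2]
t=26-31: P3@Q1 runs 5, rem=1, quantum used, demote→Q2. Q0=[] Q1=[P4] Q2=[P2,P3]
t=31-34: P4@Q1 runs 3, rem=5, I/O yield, promote→Q0. Q0=[P4] Q1=[] Q2=[P2,P3]
t=34-36: P4@Q0 runs 2, rem=3, quantum used, demote→Q1. Q0=[] Q1=[P4] Q2=[P2,P3]
t=36-39: P4@Q1 runs 3, rem=0, completes. Q0=[] Q1=[] Q2=[P2,P3]
t=39-42: P2@Q2 runs 3, rem=0, completes. Q0=[] Q1=[] Q2=[P3]
t=42-43: P3@Q2 runs 1, rem=0, completes. Q0=[] Q1=[] Q2=[]

Answer: 2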